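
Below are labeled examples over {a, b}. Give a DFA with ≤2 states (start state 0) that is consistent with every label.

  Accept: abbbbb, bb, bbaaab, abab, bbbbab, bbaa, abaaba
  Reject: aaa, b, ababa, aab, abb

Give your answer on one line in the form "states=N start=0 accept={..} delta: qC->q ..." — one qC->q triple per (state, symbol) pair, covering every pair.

states=2 start=0 accept={0} delta: 0a->1 0b->1 1a->0 1b->0

Grow the machine one transition at a time. Run the examples from 0; the earliest place one falls off (shortest prefix, ties alphabetical) gets sent to the lowest-numbered state that keeps every Accept/Reject pair distinguishable — a pair clashes when both reach the same state with identical unread suffix — and to a fresh state only if none does.
a: 0a undefined. 0a->0: no, bb/abb meet in 0 with "bb" left. Open state 1: 0a->1.
b: 0b undefined. 0b->0: no, bb/b meet in 0. 0b->1: ok.
aa: 1a undefined. 1a->0: ok.
ab: 1b undefined. 1b->0: ok.
All examples now run through 2 states with every (state, symbol) defined. Accept strings end in {0}, Reject strings end in {1}; accept={0}.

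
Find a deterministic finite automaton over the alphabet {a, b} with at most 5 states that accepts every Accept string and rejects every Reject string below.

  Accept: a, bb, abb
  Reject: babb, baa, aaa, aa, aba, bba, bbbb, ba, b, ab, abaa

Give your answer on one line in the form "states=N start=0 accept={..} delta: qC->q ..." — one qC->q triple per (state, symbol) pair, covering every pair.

states=4 start=0 accept={1,3} delta: 0a->1 0b->2 1a->2 1b->2 2a->2 2b->3 3a->0 3b->0

Fold the examples into a partial DFA from state 0: repeatedly fix the first undefined (state, symbol) met by the shortest-then-alphabetical prefix, trying targets in increasing order and rejecting any under which an Accept and a Reject string meet in one state with the same remainder; add a state when all current targets are rejected. Accepting states are where Accept strings end.
a: 0a undefined. 0a->0: no, a/aaa meet in 0. Open state 1: 0a->1.
b: 0b undefined. 0b->0: no, a/bba meet in 1. 0b->1: no, a/b meet in 1. Open state 2: 0b->2.
aa: 1a undefined. 1a->0: no, a/aaa meet in 1. 1a->1: no, a/aaa meet in 1. 1a->2: ok.
ab: 1b undefined. 1b->0: no, a/aba meet in 1. 1b->1: no, a/ab meet in 1. 1b->2: ok.
ba: 2a undefined. 2a->0: no, a/baa meet in 1. 2a->1: no, a/aaa meet in 1. 2a->2: ok.
bb: 2b undefined. 2b->0: no, a/bba meet in 1. 2b->1: no, a/bbbb meet in 1. 2b->2: no, bb/babb meet in 2. Open state 3: 2b->3.
bba: 3a undefined. 3a->0: ok.
bbb: 3b undefined. 3b->0: ok.
All examples now run through 4 states with every (state, symbol) defined. Accept strings end in {1,3}, Reject strings end in {0,2}; accept={1,3}.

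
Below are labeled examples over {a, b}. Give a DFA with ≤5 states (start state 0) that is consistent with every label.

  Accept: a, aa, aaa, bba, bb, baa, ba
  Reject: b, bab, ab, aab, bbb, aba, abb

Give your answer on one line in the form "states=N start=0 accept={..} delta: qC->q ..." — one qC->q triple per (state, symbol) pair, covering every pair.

states=4 start=0 accept={0,1} delta: 0a->1 0b->2 1a->0 1b->3 2a->0 2b->0 3a->2 3b->2

State merging on the prefix tree: take the shortest (then alphabetical) example prefix whose next move is undefined and point that move at state 0, else 1, else 2, ...; a target is out if some Accept/Reject pair would then sit in one state with the same input left (inseparable). If every existing state is out, open a new one.
a: 0a undefined. 0a->0: no, bb/abb meet in 0 with "bb" left. Open state 1: 0a->1.
b: 0b undefined. 0b->0: no, bb/b meet in 0. 0b->1: no, a/b meet in 1. Open state 2: 0b->2.
aa: 1a undefined. 1a->0: ok.
ab: 1b undefined. 1b->0: no, a/aba meet in 1. 1b->1: no, a/ab meet in 1. 1b->2: no, bb/abb meet in 2 with "b" left. Open state 3: 1b->3.
ba: 2a undefined. 2a->0: ok.
bb: 2b undefined. 2b->0: ok.
aba: 3a undefined. 3a->0: no, aa/aba meet in 0. 3a->1: no, a/aba meet in 1. 3a->2: ok.
abb: 3b undefined. 3b->0: no, aa/abb meet in 0. 3b->1: no, a/abb meet in 1. 3b->2: ok.
All examples now run through 4 states with every (state, symbol) defined. Accept strings end in {0,1}, Reject strings end in {2,3}; accept={0,1}.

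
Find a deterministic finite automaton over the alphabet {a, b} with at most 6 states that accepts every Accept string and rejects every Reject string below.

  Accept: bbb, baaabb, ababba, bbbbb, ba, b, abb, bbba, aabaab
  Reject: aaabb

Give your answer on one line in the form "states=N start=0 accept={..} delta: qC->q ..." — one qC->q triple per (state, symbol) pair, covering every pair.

states=3 start=0 accept={1,2} delta: 0a->1 0b->1 1a->2 1b->0 2a->0 2b->1

State merging on the prefix tree: take the shortest (then alphabetical) example prefix whose next move is undefined and point that move at state 0, else 1, else 2, ...; a target is out if some Accept/Reject pair would then sit in one state with the same input left (inseparable). If every existing state is out, open a new one.
a: 0a undefined. 0a->0: no, abb/aaabb meet in 0 with "bb" left. Open state 1: 0a->1.
b: 0b undefined. 0b->0: no, baaabb/aaabb meet in 1 with "aabb" left. 0b->1: ok.
aa: 1a undefined. 1a->0: no, bbb/aaabb meet in 1 with "bb" left. 1a->1: no, bbb/aaabb meet in 1 with "bb" left. Open state 2: 1a->2.
ab: 1b undefined. 1b->0: ok.
aaa: 2a undefined. 2a->0: ok.
aab: 2b undefined. 2b->0: no, aabaab/aaabb meet in 0. 2b->1: ok.
All examples now run through 3 states with every (state, symbol) defined. Accept strings end in {1,2}, Reject strings end in {0}; accept={1,2}.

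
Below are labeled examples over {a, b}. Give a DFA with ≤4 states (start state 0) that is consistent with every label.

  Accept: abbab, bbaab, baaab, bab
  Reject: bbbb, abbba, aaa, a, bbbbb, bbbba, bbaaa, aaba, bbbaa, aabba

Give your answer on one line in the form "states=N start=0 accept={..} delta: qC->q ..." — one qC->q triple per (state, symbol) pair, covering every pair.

State merging on the prefix tree: take the shortest (then alphabetical) example prefix whose next move is undefined and point that move at state 0, else 1, else 2, ...; a target is out if some Accept/Reject pair would then sit in one state with the same input left (inseparable). If every existing state is out, open a new one.
a: 0a undefined. 0a->0: ok.
b: 0b undefined. 0b->0: no, abbab/bbbb meet in 0. Open state 1: 0b->1.
ba: 1a undefined. 1a->0: ok.
bb: 1b undefined. 1b->0: no, abbab/bbbbb meet in 1. 1b->1: no, abbab/bbbb meet in 1. Open state 2: 1b->2.
bba: 2a undefined. 2a->0: ok.
bbb: 2b undefined. 2b->0: no, abbab/bbbb meet in 1. 2b->1: no, abbab/bbbbb meet in 1. 2b->2: ok.
All examples now run through 3 states with every (state, symbol) defined. Accept strings end in {1}, Reject strings end in {0,2}; accept={1}.

states=3 start=0 accept={1} delta: 0a->0 0b->1 1a->0 1b->2 2a->0 2b->2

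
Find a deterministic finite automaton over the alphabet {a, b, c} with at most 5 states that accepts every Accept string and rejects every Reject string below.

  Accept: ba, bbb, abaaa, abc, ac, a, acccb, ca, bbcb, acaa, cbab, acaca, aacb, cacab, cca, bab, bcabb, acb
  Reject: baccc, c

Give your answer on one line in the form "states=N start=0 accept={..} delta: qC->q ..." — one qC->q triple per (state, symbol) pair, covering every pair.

states=3 start=0 accept={0,1} delta: 0a->1 0b->0 0c->2 1a->0 1b->1 1c->0 2a->0 2b->0 2c->2

Fold the examples into a partial DFA from state 0: repeatedly fix the first undefined (state, symbol) met by the shortest-then-alphabetical prefix, trying targets in increasing order and rejecting any under which an Accept and a Reject string meet in one state with the same remainder; add a state when all current targets are rejected. Accepting states are where Accept strings end.
a: 0a undefined. 0a->0: no, ac/c meet in 0 with "c" left. Open state 1: 0a->1.
b: 0b undefined. 0b->0: ok.
c: 0c undefined. 0c->0: no, bbb/c meet in 0. 0c->1: no, ba/c meet in 1. Open state 2: 0c->2.
aa: 1a undefined. 1a->0: ok.
ab: 1b undefined. 1b->0: no, abc/c meet in 2. 1b->1: ok.
ac: 1c undefined. 1c->0: ok.
ca: 2a undefined. 2a->0: ok.
cb: 2b undefined. 2b->0: ok.
cc: 2c undefined. 2c->0: no, bbb/baccc meet in 0. 2c->1: no, ba/baccc meet in 1. 2c->2: ok.
All examples now run through 3 states with every (state, symbol) defined. Accept strings end in {0,1}, Reject strings end in {2}; accept={0,1}.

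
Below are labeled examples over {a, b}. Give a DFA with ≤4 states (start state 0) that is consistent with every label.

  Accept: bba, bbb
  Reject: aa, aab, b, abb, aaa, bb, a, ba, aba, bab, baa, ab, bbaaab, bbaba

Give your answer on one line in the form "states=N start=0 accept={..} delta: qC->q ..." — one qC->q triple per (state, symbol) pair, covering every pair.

Fold the examples into a partial DFA from state 0: repeatedly fix the first undefined (state, symbol) met by the shortest-then-alphabetical prefix, trying targets in increasing order and rejecting any under which an Accept and a Reject string meet in one state with the same remainder; add a state when all current targets are rejected. Accepting states are where Accept strings end.
a: 0a undefined. 0a->0: ok.
b: 0b undefined. 0b->0: no, bba/aa meet in 0. Open state 1: 0b->1.
ba: 1a undefined. 1a->0: ok.
bb: 1b undefined. 1b->0: no, bba/aa meet in 0. 1b->1: no, bba/aa meet in 0. Open state 2: 1b->2.
bba: 2a undefined. 2a->0: no, bba/aa meet in 0. 2a->1: no, bba/aab meet in 1. 2a->2: no, bba/abb meet in 2. Open state 3: 2a->3.
bbb: 2b undefined. 2b->0: no, bbb/aa meet in 0. 2b->1: no, bbb/aab meet in 1. 2b->2: no, bbb/abb meet in 2. 2b->3: ok.
bbaa: 3a undefined. 3a->0: ok.
bbab: 3b undefined. 3b->0: ok.
All examples now run through 4 states with every (state, symbol) defined. Accept strings end in {3}, Reject strings end in {0,1,2}; accept={3}.

states=4 start=0 accept={3} delta: 0a->0 0b->1 1a->0 1b->2 2a->3 2b->3 3a->0 3b->0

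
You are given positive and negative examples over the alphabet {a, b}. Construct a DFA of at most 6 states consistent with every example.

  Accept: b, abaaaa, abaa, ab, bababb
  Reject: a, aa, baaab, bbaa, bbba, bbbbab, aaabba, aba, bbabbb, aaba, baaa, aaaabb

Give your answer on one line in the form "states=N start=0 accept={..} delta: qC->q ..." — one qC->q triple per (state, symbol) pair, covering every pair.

states=5 start=0 accept={1,4} delta: 0a->0 0b->1 1a->2 1b->3 2a->1 2b->2 3a->3 3b->4 4a->0 4b->1

State merging on the prefix tree: take the shortest (then alphabetical) example prefix whose next move is undefined and point that move at state 0, else 1, else 2, ...; a target is out if some Accept/Reject pair would then sit in one state with the same input left (inseparable). If every existing state is out, open a new one.
a: 0a undefined. 0a->0: ok.
b: 0b undefined. 0b->0: no, b/a meet in 0. Open state 1: 0b->1.
ba: 1a undefined. 1a->0: no, b/baaab meet in 1. 1a->1: no, b/aba meet in 1. Open state 2: 1a->2.
bb: 1b undefined. 1b->0: no, b/bbbbab meet in 1. 1b->1: no, b/aaaabb meet in 1. 1b->2: no, abaa/aaabba meet in 2 with "a" left. Open state 3: 1b->3.
baa: 2a undefined. 2a->0: no, b/baaab meet in 1. 2a->1: ok.
bab: 2b undefined. 2b->0: no, bababb/aaaabb meet in 3. 2b->1: no, b/baaab meet in 1. 2b->2: ok.
bba: 3a undefined. 3a->0: no, bababb/bbabbb meet in 3 with "b" left. 3a->1: no, b/aaabba meet in 1. 3a->2: no, b/bbaa meet in 1. 3a->3: ok.
bbb: 3b undefined. 3b->0: no, bababb/a meet in 0. 3b->1: no, b/bbbbab meet in 1. 3b->2: no, b/bbba meet in 1. 3b->3: no, bababb/bbaa meet in 3. Open state 4: 3b->4.
bbba: 4a undefined. 4a->0: ok.
bbbb: 4b undefined. 4b->0: no, b/bbbbab meet in 1. 4b->1: ok.
All examples now run through 5 states with every (state, symbol) defined. Accept strings end in {1,4}, Reject strings end in {0,2,3}; accept={1,4}.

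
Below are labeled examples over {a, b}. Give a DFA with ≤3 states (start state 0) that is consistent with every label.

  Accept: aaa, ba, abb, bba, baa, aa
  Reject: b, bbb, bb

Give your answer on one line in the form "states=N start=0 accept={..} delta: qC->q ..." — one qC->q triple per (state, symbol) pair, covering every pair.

states=2 start=0 accept={1} delta: 0a->1 0b->0 1a->1 1b->1

Fold the examples into a partial DFA from state 0: repeatedly fix the first undefined (state, symbol) met by the shortest-then-alphabetical prefix, trying targets in increasing order and rejecting any under which an Accept and a Reject string meet in one state with the same remainder; add a state when all current targets are rejected. Accepting states are where Accept strings end.
a: 0a undefined. 0a->0: no, abb/bb meet in 0 with "bb" left. Open state 1: 0a->1.
b: 0b undefined. 0b->0: ok.
aa: 1a undefined. 1a->0: no, baa/b meet in 0. 1a->1: ok.
ab: 1b undefined. 1b->0: no, abb/b meet in 0. 1b->1: ok.
All examples now run through 2 states with every (state, symbol) defined. Accept strings end in {1}, Reject strings end in {0}; accept={1}.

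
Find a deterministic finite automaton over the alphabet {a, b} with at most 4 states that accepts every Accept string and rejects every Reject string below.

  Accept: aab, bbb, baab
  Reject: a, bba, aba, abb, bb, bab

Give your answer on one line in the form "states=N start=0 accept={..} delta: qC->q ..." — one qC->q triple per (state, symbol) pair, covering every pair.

states=3 start=0 accept={1} delta: 0a->0 0b->1 1a->2 1b->0 2a->0 2b->0

State merging on the prefix tree: take the shortest (then alphabetical) example prefix whose next move is undefined and point that move at state 0, else 1, else 2, ...; a target is out if some Accept/Reject pair would then sit in one state with the same input left (inseparable). If every existing state is out, open a new one.
a: 0a undefined. 0a->0: ok.
b: 0b undefined. 0b->0: no, aab/a meet in 0. Open state 1: 0b->1.
ba: 1a undefined. 1a->0: no, aab/bab meet in 1. 1a->1: no, aab/aba meet in 1. Open state 2: 1a->2.
bb: 1b undefined. 1b->0: ok.
baa: 2a undefined. 2a->0: ok.
bab: 2b undefined. 2b->0: ok.
All examples now run through 3 states with every (state, symbol) defined. Accept strings end in {1}, Reject strings end in {0,2}; accept={1}.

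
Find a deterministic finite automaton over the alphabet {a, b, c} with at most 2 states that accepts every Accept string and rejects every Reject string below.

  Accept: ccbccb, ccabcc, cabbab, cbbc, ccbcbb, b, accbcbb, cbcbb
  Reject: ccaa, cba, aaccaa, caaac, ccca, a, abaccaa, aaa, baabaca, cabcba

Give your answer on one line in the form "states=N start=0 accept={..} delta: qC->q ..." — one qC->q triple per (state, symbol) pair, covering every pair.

State merging on the prefix tree: take the shortest (then alphabetical) example prefix whose next move is undefined and point that move at state 0, else 1, else 2, ...; a target is out if some Accept/Reject pair would then sit in one state with the same input left (inseparable). If every existing state is out, open a new one.
a: 0a undefined. 0a->0: ok.
b: 0b undefined. 0b->0: no, b/a meet in 0. Open state 1: 0b->1.
c: 0c undefined. 0c->0: ok.
ba: 1a undefined. 1a->0: ok.
cbb: 1b undefined. 1b->0: no, cbbc/ccaa meet in 0. 1b->1: ok.
cbc: 1c undefined. 1c->0: no, ccabcc/ccaa meet in 0. 1c->1: ok.
All examples now run through 2 states with every (state, symbol) defined. Accept strings end in {1}, Reject strings end in {0}; accept={1}.

states=2 start=0 accept={1} delta: 0a->0 0b->1 0c->0 1a->0 1b->1 1c->1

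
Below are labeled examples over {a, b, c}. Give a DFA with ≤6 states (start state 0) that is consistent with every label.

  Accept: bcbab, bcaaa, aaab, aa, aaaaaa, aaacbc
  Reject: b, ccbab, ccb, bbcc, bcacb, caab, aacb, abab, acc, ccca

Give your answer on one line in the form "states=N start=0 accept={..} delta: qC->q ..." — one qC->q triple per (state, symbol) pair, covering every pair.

states=4 start=0 accept={1,2} delta: 0a->1 0b->0 0c->2 1a->1 1b->2 1c->2 2a->2 2b->0 2c->3 3a->0 3b->3 3c->3

Fold the examples into a partial DFA from state 0: repeatedly fix the first undefined (state, symbol) met by the shortest-then-alphabetical prefix, trying targets in increasing order and rejecting any under which an Accept and a Reject string meet in one state with the same remainder; add a state when all current targets are rejected. Accepting states are where Accept strings end.
a: 0a undefined. 0a->0: no, aaab/b meet in 0 with "b" left. Open state 1: 0a->1.
b: 0b undefined. 0b->0: ok.
c: 0c undefined. 0c->0: no, bcbab/ccbab meet in 1 with "b" left. 0c->1: no, bcbab/abab meet in 1 with "bab" left. Open state 2: 0c->2.
aa: 1a undefined. 1a->0: no, aa/b meet in 0. 1a->1: ok.
ab: 1b undefined. 1b->0: no, aaab/b meet in 0. 1b->1: no, aaab/abab meet in 1. 1b->2: ok.
ac: 1c undefined. 1c->0: no, aaab/acc meet in 2. 1c->1: no, aaab/aacb meet in 2. 1c->2: ok.
ca: 2a undefined. 2a->0: no, aaab/caab meet in 2. 2a->1: no, aaab/caab meet in 2. 2a->2: ok.
cc: 2c undefined. 2c->0: no, bcaaa/ccbab meet in 2. 2c->1: no, bcaaa/ccb meet in 2. 2c->2: no, bcbab/ccbab meet in 2 with "bab" left. Open state 3: 2c->3.
bcb: 2b undefined. 2b->0: ok.
ccb: 3b undefined. 3b->0: no, bcbab/ccbab meet in 2. 3b->1: no, bcbab/ccbab meet in 2. 3b->2: no, bcbab/ccb meet in 2. 3b->3: ok.
ccc: 3c undefined. 3c->0: no, aa/ccca meet in 1. 3c->1: no, aa/ccca meet in 1. 3c->2: no, bcbab/ccca meet in 2. 3c->3: ok.
ccba: 3a undefined. 3a->0: ok.
All examples now run through 4 states with every (state, symbol) defined. Accept strings end in {1,2}, Reject strings end in {0,3}; accept={1,2}.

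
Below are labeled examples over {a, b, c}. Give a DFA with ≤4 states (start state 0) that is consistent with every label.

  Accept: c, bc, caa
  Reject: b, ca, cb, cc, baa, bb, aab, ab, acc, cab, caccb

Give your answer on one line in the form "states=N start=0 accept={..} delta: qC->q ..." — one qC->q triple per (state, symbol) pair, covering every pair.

Fold the examples into a partial DFA from state 0: repeatedly fix the first undefined (state, symbol) met by the shortest-then-alphabetical prefix, trying targets in increasing order and rejecting any under which an Accept and a Reject string meet in one state with the same remainder; add a state when all current targets are rejected. Accepting states are where Accept strings end.
a: 0a undefined. 0a->0: ok.
b: 0b undefined. 0b->0: ok.
c: 0c undefined. 0c->0: no, c/b meet in 0. Open state 1: 0c->1.
ca: 1a undefined. 1a->0: no, caa/b meet in 0. 1a->1: no, c/ca meet in 1. Open state 2: 1a->2.
cb: 1b undefined. 1b->0: ok.
cc: 1c undefined. 1c->0: ok.
caa: 2a undefined. 2a->0: no, caa/b meet in 0. 2a->1: ok.
cab: 2b undefined. 2b->0: ok.
cac: 2c undefined. 2c->0: ok.
All examples now run through 3 states with every (state, symbol) defined. Accept strings end in {1}, Reject strings end in {0,2}; accept={1}.

states=3 start=0 accept={1} delta: 0a->0 0b->0 0c->1 1a->2 1b->0 1c->0 2a->1 2b->0 2c->0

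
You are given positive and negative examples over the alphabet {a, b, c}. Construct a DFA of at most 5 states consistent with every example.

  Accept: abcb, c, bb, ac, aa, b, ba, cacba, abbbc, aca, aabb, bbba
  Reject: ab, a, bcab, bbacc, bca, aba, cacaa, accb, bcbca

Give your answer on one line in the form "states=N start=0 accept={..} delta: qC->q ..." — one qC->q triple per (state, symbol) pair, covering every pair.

states=5 start=0 accept={0,2,4} delta: 0a->1 0b->2 0c->0 1a->0 1b->3 1c->2 2a->0 2b->4 2c->3 3a->1 3b->3 3c->0 4a->4 4b->1 4c->2

Fold the examples into a partial DFA from state 0: repeatedly fix the first undefined (state, symbol) met by the shortest-then-alphabetical prefix, trying targets in increasing order and rejecting any under which an Accept and a Reject string meet in one state with the same remainder; add a state when all current targets are rejected. Accepting states are where Accept strings end.
a: 0a undefined. 0a->0: no, aa/a meet in 0. Open state 1: 0a->1.
b: 0b undefined. 0b->0: no, ba/a meet in 1. 0b->1: no, bb/ab meet in 1 with "b" left. Open state 2: 0b->2.
c: 0c undefined. 0c->0: ok.
aa: 1a undefined. 1a->0: ok.
ab: 1b undefined. 1b->0: no, c/ab meet in 0. 1b->1: no, c/aba meet in 0. 1b->2: no, b/ab meet in 2. Open state 3: 1b->3.
ac: 1c undefined. 1c->0: no, c/cacaa meet in 0. 1c->1: no, ac/a meet in 1. 1c->2: ok.
ba: 2a undefined. 2a->0: ok.
bb: 2b undefined. 2b->0: no, cacba/a meet in 1. 2b->1: no, c/bbacc meet in 0. 2b->2: no, c/bbacc meet in 0. 2b->3: no, bb/ab meet in 3. Open state 4: 2b->4.
bc: 2c undefined. 2c->0: no, ac/accb meet in 2. 2c->1: no, c/bca meet in 0. 2c->2: no, c/bca meet in 0. 2c->3: ok.
aba: 3a undefined. 3a->0: no, c/bca meet in 0. 3a->1: ok.
abb: 3b undefined. 3b->0: no, c/accb meet in 0. 3b->1: no, c/bcbca meet in 0. 3b->2: no, ac/accb meet in 2. 3b->3: ok.
abc: 3c undefined. 3c->0: ok.
bba: 4a undefined. 4a->0: no, c/bbacc meet in 0. 4a->1: no, cacba/a meet in 1. 4a->2: no, c/bbacc meet in 0. 4a->3: no, c/bbacc meet in 0. 4a->4: ok.
bbb: 4b undefined. 4b->0: no, bbba/a meet in 1. 4b->1: ok.
bbac: 4c undefined. 4c->0: no, c/bbacc meet in 0. 4c->1: no, abcb/bbacc meet in 2. 4c->2: ok.
All examples now run through 5 states with every (state, symbol) defined. Accept strings end in {0,2,4}, Reject strings end in {1,3}; accept={0,2,4}.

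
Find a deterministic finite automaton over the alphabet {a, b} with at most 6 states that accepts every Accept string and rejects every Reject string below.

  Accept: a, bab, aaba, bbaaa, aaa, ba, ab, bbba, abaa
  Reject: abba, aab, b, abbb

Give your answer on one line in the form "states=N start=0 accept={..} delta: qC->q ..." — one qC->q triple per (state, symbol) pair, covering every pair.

states=4 start=0 accept={1,2} delta: 0a->1 0b->0 1a->0 1b->2 2a->0 2b->3 3a->0 3b->0

State merging on the prefix tree: take the shortest (then alphabetical) example prefix whose next move is undefined and point that move at state 0, else 1, else 2, ...; a target is out if some Accept/Reject pair would then sit in one state with the same input left (inseparable). If every existing state is out, open a new one.
a: 0a undefined. 0a->0: no, ab/aab meet in 0 with "b" left. Open state 1: 0a->1.
b: 0b undefined. 0b->0: ok.
aa: 1a undefined. 1a->0: ok.
ab: 1b undefined. 1b->0: no, a/abba meet in 1. 1b->1: no, a/abbb meet in 1. Open state 2: 1b->2.
aba: 2a undefined. 2a->0: ok.
abb: 2b undefined. 2b->0: no, a/abba meet in 1. 2b->1: no, bab/abbb meet in 2. 2b->2: no, bab/abbb meet in 2. Open state 3: 2b->3.
abba: 3a undefined. 3a->0: ok.
abbb: 3b undefined. 3b->0: ok.
All examples now run through 4 states with every (state, symbol) defined. Accept strings end in {1,2}, Reject strings end in {0}; accept={1,2}.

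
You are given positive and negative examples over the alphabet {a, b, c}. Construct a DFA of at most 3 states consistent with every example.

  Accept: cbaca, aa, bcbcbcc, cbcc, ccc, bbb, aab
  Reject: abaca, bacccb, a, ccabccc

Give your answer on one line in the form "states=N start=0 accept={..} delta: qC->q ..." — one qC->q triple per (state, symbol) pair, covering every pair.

states=2 start=0 accept={0} delta: 0a->1 0b->0 0c->0 1a->0 1b->1 1c->1

State merging on the prefix tree: take the shortest (then alphabetical) example prefix whose next move is undefined and point that move at state 0, else 1, else 2, ...; a target is out if some Accept/Reject pair would then sit in one state with the same input left (inseparable). If every existing state is out, open a new one.
a: 0a undefined. 0a->0: no, aa/a meet in 0. Open state 1: 0a->1.
b: 0b undefined. 0b->0: ok.
c: 0c undefined. 0c->0: ok.
aa: 1a undefined. 1a->0: ok.
ab: 1b undefined. 1b->0: no, cbaca/abaca meet in 1 with "ca" left. 1b->1: ok.
bac: 1c undefined. 1c->0: no, cbaca/abaca meet in 1. 1c->1: ok.
All examples now run through 2 states with every (state, symbol) defined. Accept strings end in {0}, Reject strings end in {1}; accept={0}.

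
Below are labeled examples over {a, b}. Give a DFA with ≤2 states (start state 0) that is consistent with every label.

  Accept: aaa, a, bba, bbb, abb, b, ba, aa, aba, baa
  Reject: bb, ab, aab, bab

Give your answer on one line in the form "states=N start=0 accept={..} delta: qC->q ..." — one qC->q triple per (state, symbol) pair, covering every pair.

states=2 start=0 accept={1} delta: 0a->1 0b->1 1a->1 1b->0

State merging on the prefix tree: take the shortest (then alphabetical) example prefix whose next move is undefined and point that move at state 0, else 1, else 2, ...; a target is out if some Accept/Reject pair would then sit in one state with the same input left (inseparable). If every existing state is out, open a new one.
a: 0a undefined. 0a->0: no, abb/bb meet in 0 with "bb" left. Open state 1: 0a->1.
b: 0b undefined. 0b->0: no, bbb/bb meet in 0. 0b->1: ok.
aa: 1a undefined. 1a->0: no, aaa/aab meet in 1. 1a->1: ok.
ab: 1b undefined. 1b->0: ok.
All examples now run through 2 states with every (state, symbol) defined. Accept strings end in {1}, Reject strings end in {0}; accept={1}.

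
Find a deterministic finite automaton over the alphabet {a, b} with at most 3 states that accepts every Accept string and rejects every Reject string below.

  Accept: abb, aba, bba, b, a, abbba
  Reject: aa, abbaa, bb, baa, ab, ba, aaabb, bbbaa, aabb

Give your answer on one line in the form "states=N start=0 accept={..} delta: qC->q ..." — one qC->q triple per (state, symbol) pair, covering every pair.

states=3 start=0 accept={1} delta: 0a->1 0b->1 1a->2 1b->0 2a->0 2b->1

State merging on the prefix tree: take the shortest (then alphabetical) example prefix whose next move is undefined and point that move at state 0, else 1, else 2, ...; a target is out if some Accept/Reject pair would then sit in one state with the same input left (inseparable). If every existing state is out, open a new one.
a: 0a undefined. 0a->0: no, abb/bb meet in 0 with "bb" left. Open state 1: 0a->1.
b: 0b undefined. 0b->0: no, bba/ba meet in 1. 0b->1: ok.
aa: 1a undefined. 1a->0: no, abb/aaabb meet in 1 with "bb" left. 1a->1: no, abb/aaabb meet in 1 with "bb" left. Open state 2: 1a->2.
ab: 1b undefined. 1b->0: ok.
aaa: 2a undefined. 2a->0: ok.
aab: 2b undefined. 2b->0: no, abb/aabb meet in 1. 2b->1: ok.
All examples now run through 3 states with every (state, symbol) defined. Accept strings end in {1}, Reject strings end in {0,2}; accept={1}.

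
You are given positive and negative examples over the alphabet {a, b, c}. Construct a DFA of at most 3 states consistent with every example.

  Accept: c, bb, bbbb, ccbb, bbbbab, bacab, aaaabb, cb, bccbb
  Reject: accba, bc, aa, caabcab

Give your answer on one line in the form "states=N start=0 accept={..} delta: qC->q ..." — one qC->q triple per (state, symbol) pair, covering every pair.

states=3 start=0 accept={1} delta: 0a->0 0b->1 0c->1 1a->0 1b->1 1c->2 2a->2 2b->0 2c->0

Fold the examples into a partial DFA from state 0: repeatedly fix the first undefined (state, symbol) met by the shortest-then-alphabetical prefix, trying targets in increasing order and rejecting any under which an Accept and a Reject string meet in one state with the same remainder; add a state when all current targets are rejected. Accepting states are where Accept strings end.
a: 0a undefined. 0a->0: ok.
b: 0b undefined. 0b->0: no, c/bc meet in 0 with "c" left. Open state 1: 0b->1.
c: 0c undefined. 0c->0: no, c/aa meet in 0. 0c->1: ok.
ba: 1a undefined. 1a->0: ok.
bb: 1b undefined. 1b->0: no, bb/aa meet in 0. 1b->1: ok.
bc: 1c undefined. 1c->0: no, c/caabcab meet in 1. 1c->1: no, c/bc meet in 1. Open state 2: 1c->2.
bcc: 2c undefined. 2c->0: ok.
ccb: 2b undefined. 2b->0: ok.
caabca: 2a undefined. 2a->0: no, c/caabcab meet in 1. 2a->1: no, c/caabcab meet in 1. 2a->2: ok.
All examples now run through 3 states with every (state, symbol) defined. Accept strings end in {1}, Reject strings end in {0,2}; accept={1}.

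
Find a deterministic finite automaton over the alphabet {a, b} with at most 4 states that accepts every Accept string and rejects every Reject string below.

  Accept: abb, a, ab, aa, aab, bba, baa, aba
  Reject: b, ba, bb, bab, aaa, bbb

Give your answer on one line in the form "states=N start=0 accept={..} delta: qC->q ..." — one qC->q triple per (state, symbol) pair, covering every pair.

states=4 start=0 accept={1,3} delta: 0a->1 0b->2 1a->3 1b->1 2a->0 2b->0 3a->0 3b->1

State merging on the prefix tree: take the shortest (then alphabetical) example prefix whose next move is undefined and point that move at state 0, else 1, else 2, ...; a target is out if some Accept/Reject pair would then sit in one state with the same input left (inseparable). If every existing state is out, open a new one.
a: 0a undefined. 0a->0: no, abb/bb meet in 0 with "bb" left. Open state 1: 0a->1.
b: 0b undefined. 0b->0: no, a/ba meet in 1. 0b->1: no, abb/bbb meet in 1 with "bb" left. Open state 2: 0b->2.
aa: 1a undefined. 1a->0: no, a/aaa meet in 1. 1a->1: no, a/aaa meet in 1. 1a->2: no, aa/b meet in 2. Open state 3: 1a->3.
ab: 1b undefined. 1b->0: no, abb/b meet in 2. 1b->1: ok.
ba: 2a undefined. 2a->0: ok.
bb: 2b undefined. 2b->0: ok.
aaa: 3a undefined. 3a->0: ok.
aab: 3b undefined. 3b->0: no, aab/ba meet in 0. 3b->1: ok.
All examples now run through 4 states with every (state, symbol) defined. Accept strings end in {1,3}, Reject strings end in {0,2}; accept={1,3}.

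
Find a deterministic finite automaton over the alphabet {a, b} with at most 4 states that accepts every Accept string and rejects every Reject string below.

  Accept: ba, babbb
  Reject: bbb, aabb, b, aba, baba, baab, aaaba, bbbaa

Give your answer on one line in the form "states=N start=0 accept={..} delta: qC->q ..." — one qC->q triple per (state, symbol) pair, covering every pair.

states=2 start=0 accept={1} delta: 0a->1 0b->0 1a->0 1b->1

Grow the machine one transition at a time. Run the examples from 0; the earliest place one falls off (shortest prefix, ties alphabetical) gets sent to the lowest-numbered state that keeps every Accept/Reject pair distinguishable — a pair clashes when both reach the same state with identical unread suffix — and to a fresh state only if none does.
a: 0a undefined. 0a->0: no, ba/aba meet in 0 with "ba" left. Open state 1: 0a->1.
b: 0b undefined. 0b->0: ok.
aa: 1a undefined. 1a->0: ok.
ab: 1b undefined. 1b->0: no, ba/aba meet in 1. 1b->1: ok.
All examples now run through 2 states with every (state, symbol) defined. Accept strings end in {1}, Reject strings end in {0}; accept={1}.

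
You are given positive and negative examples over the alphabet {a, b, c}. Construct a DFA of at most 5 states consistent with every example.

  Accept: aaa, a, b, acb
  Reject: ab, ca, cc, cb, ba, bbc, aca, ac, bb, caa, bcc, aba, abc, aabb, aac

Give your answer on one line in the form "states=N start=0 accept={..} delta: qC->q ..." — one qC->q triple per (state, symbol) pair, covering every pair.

states=4 start=0 accept={1} delta: 0a->1 0b->1 0c->2 1a->0 1b->2 1c->3 2a->2 2b->0 2c->0 3a->0 3b->1 3c->0

State merging on the prefix tree: take the shortest (then alphabetical) example prefix whose next move is undefined and point that move at state 0, else 1, else 2, ...; a target is out if some Accept/Reject pair would then sit in one state with the same input left (inseparable). If every existing state is out, open a new one.
a: 0a undefined. 0a->0: no, b/ab meet in 0 with "b" left. Open state 1: 0a->1.
b: 0b undefined. 0b->0: no, a/ba meet in 1. 0b->1: ok.
c: 0c undefined. 0c->0: no, a/ca meet in 1. 0c->1: no, aaa/caa meet in 1 with "aa" left. Open state 2: 0c->2.
aa: 1a undefined. 1a->0: ok.
ab: 1b undefined. 1b->0: no, aaa/aba meet in 1. 1b->1: no, aaa/ab meet in 1. 1b->2: ok.
ac: 1c undefined. 1c->0: no, aaa/aca meet in 1. 1c->1: no, aaa/ac meet in 1. 1c->2: no, acb/cb meet in 2 with "b" left. Open state 3: 1c->3.
ca: 2a undefined. 2a->0: no, aaa/caa meet in 1. 2a->1: no, aaa/ca meet in 1. 2a->2: ok.
cb: 2b undefined. 2b->0: ok.
cc: 2c undefined. 2c->0: ok.
aca: 3a undefined. 3a->0: ok.
acb: 3b undefined. 3b->0: no, acb/cc meet in 0. 3b->1: ok.
bcc: 3c undefined. 3c->0: ok.
All examples now run through 4 states with every (state, symbol) defined. Accept strings end in {1}, Reject strings end in {0,2,3}; accept={1}.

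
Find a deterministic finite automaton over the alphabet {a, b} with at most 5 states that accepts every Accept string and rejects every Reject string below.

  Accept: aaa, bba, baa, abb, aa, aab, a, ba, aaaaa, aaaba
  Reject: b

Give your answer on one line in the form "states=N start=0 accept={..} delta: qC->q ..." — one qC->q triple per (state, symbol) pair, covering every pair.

states=2 start=0 accept={1} delta: 0a->1 0b->0 1a->1 1b->1

Grow the machine one transition at a time. Run the examples from 0; the earliest place one falls off (shortest prefix, ties alphabetical) gets sent to the lowest-numbered state that keeps every Accept/Reject pair distinguishable — a pair clashes when both reach the same state with identical unread suffix — and to a fresh state only if none does.
a: 0a undefined. 0a->0: no, aab/b meet in 0 with "b" left. Open state 1: 0a->1.
b: 0b undefined. 0b->0: ok.
aa: 1a undefined. 1a->0: no, baa/b meet in 0. 1a->1: ok.
ab: 1b undefined. 1b->0: no, abb/b meet in 0. 1b->1: ok.
All examples now run through 2 states with every (state, symbol) defined. Accept strings end in {1}, Reject strings end in {0}; accept={1}.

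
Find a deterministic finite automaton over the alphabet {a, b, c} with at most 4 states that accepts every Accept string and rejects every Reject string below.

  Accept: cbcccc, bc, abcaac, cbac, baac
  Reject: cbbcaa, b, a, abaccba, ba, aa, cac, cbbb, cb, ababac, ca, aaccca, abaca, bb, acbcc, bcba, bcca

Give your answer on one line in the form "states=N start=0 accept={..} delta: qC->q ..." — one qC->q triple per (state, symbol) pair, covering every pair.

states=4 start=0 accept={2} delta: 0a->0 0b->1 0c->0 1a->1 1b->0 1c->2 2a->1 2b->0 2c->3 3a->0 3b->0 3c->1

State merging on the prefix tree: take the shortest (then alphabetical) example prefix whose next move is undefined and point that move at state 0, else 1, else 2, ...; a target is out if some Accept/Reject pair would then sit in one state with the same input left (inseparable). If every existing state is out, open a new one.
a: 0a undefined. 0a->0: ok.
b: 0b undefined. 0b->0: no, bc/ababac meet in 0 with "c" left. Open state 1: 0b->1.
c: 0c undefined. 0c->0: ok.
ba: 1a undefined. 1a->0: no, cbac/a meet in 0. 1a->1: ok.
bb: 1b undefined. 1b->0: ok.
bc: 1c undefined. 1c->0: no, cbcccc/cbbcaa meet in 0. 1c->1: no, cbcccc/b meet in 1. Open state 2: 1c->2.
bcb: 2b undefined. 2b->0: ok.
bcc: 2c undefined. 2c->0: no, cbcccc/cbbcaa meet in 0. 2c->1: no, cbcccc/b meet in 1. 2c->2: no, cbcccc/acbcc meet in 2. Open state 3: 2c->3.
abca: 2a undefined. 2a->0: no, abcaac/cbbcaa meet in 0. 2a->1: ok.
bcca: 3a undefined. 3a->0: ok.
cbccc: 3c undefined. 3c->0: no, cbcccc/cbbcaa meet in 0. 3c->1: ok.
abaccb: 3b undefined. 3b->0: ok.
All examples now run through 4 states with every (state, symbol) defined. Accept strings end in {2}, Reject strings end in {0,1,3}; accept={2}.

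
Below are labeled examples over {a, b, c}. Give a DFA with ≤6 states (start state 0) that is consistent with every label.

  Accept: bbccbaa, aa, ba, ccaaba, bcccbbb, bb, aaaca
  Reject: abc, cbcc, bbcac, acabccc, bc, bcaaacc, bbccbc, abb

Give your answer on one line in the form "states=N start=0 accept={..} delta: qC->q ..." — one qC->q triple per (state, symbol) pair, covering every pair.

Fold the examples into a partial DFA from state 0: repeatedly fix the first undefined (state, symbol) met by the shortest-then-alphabetical prefix, trying targets in increasing order and rejecting any under which an Accept and a Reject string meet in one state with the same remainder; add a state when all current targets are rejected. Accepting states are where Accept strings end.
a: 0a undefined. 0a->0: no, bb/abb meet in 0 with "bb" left. Open state 1: 0a->1.
b: 0b undefined. 0b->0: ok.
c: 0c undefined. 0c->0: no, bcccbbb/cbcc meet in 0. 0c->1: no, ba/bc meet in 1. Open state 2: 0c->2.
aa: 1a undefined. 1a->0: ok.
ab: 1b undefined. 1b->0: no, aa/abb meet in 0. 1b->1: no, ba/abb meet in 1. 1b->2: ok.
ac: 1c undefined. 1c->0: ok.
cb: 2b undefined. 2b->0: no, aa/abb meet in 0. 2b->1: no, ba/abb meet in 1. 2b->2: ok.
cc: 2c undefined. 2c->0: no, bbccbaa/abc meet in 0. 2c->1: no, aa/cbcc meet in 0. 2c->2: no, bcccbbb/abc meet in 2. Open state 3: 2c->3.
bca: 2a undefined. 2a->0: ok.
cca: 3a undefined. 3a->0: ok.
bccc: 3c undefined. 3c->0: no, aa/cbcc meet in 0. 3c->1: no, aa/acabccc meet in 0. 3c->2: no, bcccbbb/cbcc meet in 2. 3c->3: ok.
bbccb: 3b undefined. 3b->0: ok.
All examples now run through 4 states with every (state, symbol) defined. Accept strings end in {0,1}, Reject strings end in {2,3}; accept={0,1}.

states=4 start=0 accept={0,1} delta: 0a->1 0b->0 0c->2 1a->0 1b->2 1c->0 2a->0 2b->2 2c->3 3a->0 3b->0 3c->3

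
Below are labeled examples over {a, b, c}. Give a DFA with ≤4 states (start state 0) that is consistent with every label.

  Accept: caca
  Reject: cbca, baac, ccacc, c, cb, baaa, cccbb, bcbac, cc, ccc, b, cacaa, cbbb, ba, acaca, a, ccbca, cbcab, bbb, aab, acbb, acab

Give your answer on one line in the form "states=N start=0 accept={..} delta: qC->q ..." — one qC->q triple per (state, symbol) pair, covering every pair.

Fold the examples into a partial DFA from state 0: repeatedly fix the first undefined (state, symbol) met by the shortest-then-alphabetical prefix, trying targets in increasing order and rejecting any under which an Accept and a Reject string meet in one state with the same remainder; add a state when all current targets are rejected. Accepting states are where Accept strings end.
a: 0a undefined. 0a->0: no, caca/acaca meet in 0 with "caca" left. Open state 1: 0a->1.
b: 0b undefined. 0b->0: ok.
c: 0c undefined. 0c->0: ok.
aa: 1a undefined. 1a->0: ok.
ac: 1c undefined. 1c->0: no, caca/cbca meet in 1. 1c->1: no, caca/baac meet in 0. Open state 2: 1c->2.
aca: 2a undefined. 2a->0: no, caca/baac meet in 0. 2a->1: no, caca/cbca meet in 1. 2a->2: no, caca/bcbac meet in 2. Open state 3: 2a->3.
acb: 2b undefined. 2b->0: ok.
acab: 3b undefined. 3b->0: ok.
acac: 3c undefined. 3c->0: ok.
cacaa: 3a undefined. 3a->0: ok.
cbcab: 1b undefined. 1b->0: ok.
ccacc: 2c undefined. 2c->0: ok.
All examples now run through 4 states with every (state, symbol) defined. Accept strings end in {3}, Reject strings end in {0,1,2}; accept={3}.

states=4 start=0 accept={3} delta: 0a->1 0b->0 0c->0 1a->0 1b->0 1c->2 2a->3 2b->0 2c->0 3a->0 3b->0 3c->0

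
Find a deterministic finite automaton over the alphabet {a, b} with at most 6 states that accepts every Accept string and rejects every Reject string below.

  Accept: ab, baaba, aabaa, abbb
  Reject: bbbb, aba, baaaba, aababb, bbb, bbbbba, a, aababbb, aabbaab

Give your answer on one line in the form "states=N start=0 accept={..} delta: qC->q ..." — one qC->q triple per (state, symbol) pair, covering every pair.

Grow the machine one transition at a time. Run the examples from 0; the earliest place one falls off (shortest prefix, ties alphabetical) gets sent to the lowest-numbered state that keeps every Accept/Reject pair distinguishable — a pair clashes when both reach the same state with identical unread suffix — and to a fresh state only if none does.
a: 0a undefined. 0a->0: no, abbb/bbb meet in 0 with "bbb" left. Open state 1: 0a->1.
b: 0b undefined. 0b->0: ok.
aa: 1a undefined. 1a->0: no, baaba/bbbbba meet in 1. 1a->1: no, baaba/aba meet in 1 with "ba" left. Open state 2: 1a->2.
ab: 1b undefined. 1b->0: no, ab/bbbb meet in 0. 1b->1: no, ab/bbbbba meet in 1. 1b->2: ok.
aab: 2b undefined. 2b->0: no, baaba/bbbbba meet in 1. 2b->1: no, ab/aababb meet in 2. 2b->2: no, baaba/aba meet in 2 with "a" left. Open state 3: 2b->3.
aba: 2a undefined. 2a->0: ok.
aaba: 3a undefined. 3a->0: no, baaba/bbbb meet in 0. 3a->1: no, baaba/baaaba meet in 1. 3a->2: no, aabaa/bbbb meet in 0. 3a->3: ok.
aabb: 3b undefined. 3b->0: no, baaba/aabbaab meet in 3. 3b->1: no, ab/aababb meet in 2. 3b->2: no, ab/aababbb meet in 2. 3b->3: no, baaba/aababb meet in 3. Open state 4: 3b->4.
aabba: 4a undefined. 4a->0: no, ab/aabbaab meet in 2. 4a->1: no, baaba/aabbaab meet in 3. 4a->2: ok.
aababb: 4b undefined. 4b->0: ok.
All examples now run through 5 states with every (state, symbol) defined. Accept strings end in {2,3,4}, Reject strings end in {0,1}; accept={2,3,4}.

states=5 start=0 accept={2,3,4} delta: 0a->1 0b->0 1a->2 1b->2 2a->0 2b->3 3a->3 3b->4 4a->2 4b->0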